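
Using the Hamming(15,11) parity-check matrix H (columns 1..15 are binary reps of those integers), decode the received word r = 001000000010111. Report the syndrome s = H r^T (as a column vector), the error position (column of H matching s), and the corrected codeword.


s = (0, 1, 0, 0)^T, error position = 4, corrected codeword c = 001100000010111

Compute s = H r^T mod 2 one row at a time:
  s_1 = 0 + 0 + 0 + 1 + 0 + 1 + 1 + 1 = 4 ≡ 0 (mod 2).
  s_2 = 0 + 0 + 0 + 0 + 0 + 1 + 1 + 1 = 3 ≡ 1 (mod 2).
  s_3 = 0 + 1 + 0 + 0 + 0 + 1 + 1 + 1 = 4 ≡ 0 (mod 2).
  s_4 = 0 + 1 + 0 + 0 + 0 + 1 + 1 + 1 = 4 ≡ 0 (mod 2).
s = (0, 1, 0, 0)^T — this equals column 4 of H (binary 0100), so error is at position 4.
Correct: flip bit 4 of r = 001000000010111 to get c = 001100000010111.


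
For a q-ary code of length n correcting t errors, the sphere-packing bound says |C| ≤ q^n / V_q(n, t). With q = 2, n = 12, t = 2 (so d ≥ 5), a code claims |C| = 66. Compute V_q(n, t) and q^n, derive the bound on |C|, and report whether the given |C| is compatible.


V_q(n, t) = 79, q^n = 4096, Hamming bound = 51, |C| = 66 > bound (violated).

Step 1: Compute V_q(n, t) = Σ_{j=0}^2 C(n, j) (q−1)^j.
  j = 0: C(12,0)·(1)^0 = 1·1 = 1.
  j = 1: C(12,1)·(1)^1 = 12·1 = 12.
  j = 2: C(12,2)·(1)^2 = 66·1 = 66.
  V_q(n, t) = 1 + 12 + 66 = 79.
Step 2: q^n = 2^12 = 4096.
Step 3: Hamming bound ⌊q^n / V_q(n,t)⌋ = ⌊4096/79⌋ = 51.
Step 4: Compare |C| = 66 to 51: violated.
The claimed |C| lies above the Hamming bound, so no 2-ary code of length 12 with d ≥ 5 can have 66 codewords.


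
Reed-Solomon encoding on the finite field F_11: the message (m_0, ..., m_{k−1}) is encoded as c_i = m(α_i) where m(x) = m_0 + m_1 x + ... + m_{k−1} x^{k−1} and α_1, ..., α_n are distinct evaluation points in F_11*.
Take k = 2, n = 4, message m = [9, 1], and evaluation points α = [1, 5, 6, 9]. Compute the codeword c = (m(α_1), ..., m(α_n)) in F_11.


c = [10, 3, 4, 7]

Message polynomial: m(x) = 9 + 1·x (mod 11).
For each evaluation point α_i, compute m(α_i) mod 11:
  α_1 = 1: Horner steps 1 → 10, so m(1) = 10.
  α_2 = 5: Horner steps 1 → 3, so m(5) = 3.
  α_3 = 6: Horner steps 1 → 4, so m(6) = 4.
  α_4 = 9: Horner steps 1 → 7, so m(9) = 7.
Codeword c = [10, 3, 4, 7] ∈ F_11^4.


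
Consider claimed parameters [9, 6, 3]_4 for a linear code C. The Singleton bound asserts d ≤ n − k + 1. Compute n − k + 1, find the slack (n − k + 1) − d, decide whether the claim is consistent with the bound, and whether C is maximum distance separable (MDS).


Singleton RHS = n − k + 1 = 4, slack = 1, bound satisfied, not MDS.

Singleton bound: d ≤ n − k + 1.
Here n = 9, k = 6, so n − k + 1 = 4.
Given d = 3, check d ≤ 4: YES.
Slack = (n − k + 1) − d = 1.
The code is NOT MDS (slack = 1 > 0).
Description: the claimed parameters are [9, 6, 3]_4; such a code would be non-MDS.


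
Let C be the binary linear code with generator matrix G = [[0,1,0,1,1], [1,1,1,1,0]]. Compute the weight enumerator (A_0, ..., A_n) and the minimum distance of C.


Weight distribution: A_0 = 1, A_3 = 2, A_4 = 1. Minimum distance d = 3.

Enumerate all 2^2 = 4 messages m ∈ F_2^2.
For each, compute codeword c = mG in F_2^5, then tally its weight.
  m = 00 → c = 00000, weight = 0.
  m = 10 → c = 01011, weight = 3.
  m = 01 → c = 11110, weight = 4.
  m = 11 → c = 10101, weight = 3.
Tally weights:
  weight 0: 1 codewords.
  weight 3: 2 codewords.
  weight 4: 1 codewords.
Minimum distance d = smallest w > 0 with A_w > 0 = 3.
Sanity: Σ A_w = 4 = 2^2 = 4 ✓.


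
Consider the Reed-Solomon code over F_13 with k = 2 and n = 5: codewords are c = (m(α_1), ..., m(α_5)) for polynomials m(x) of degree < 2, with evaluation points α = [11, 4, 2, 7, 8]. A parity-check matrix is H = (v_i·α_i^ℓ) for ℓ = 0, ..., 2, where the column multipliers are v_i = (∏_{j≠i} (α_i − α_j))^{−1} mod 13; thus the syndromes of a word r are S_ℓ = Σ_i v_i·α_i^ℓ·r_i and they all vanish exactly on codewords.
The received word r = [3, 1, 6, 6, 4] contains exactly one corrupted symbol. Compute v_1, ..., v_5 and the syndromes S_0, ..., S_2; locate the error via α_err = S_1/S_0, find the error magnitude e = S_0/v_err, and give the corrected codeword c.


S = (4, 2, 1), error at position 4, error magnitude e = 6, c = [3, 1, 6, 0, 4].

Step 1: column multipliers v_i = (∏_{j≠i}(α_i − α_j))^{−1} mod 13.
  i = 1 (α = 11): (11−4)(11−2)(11−7)(11−8) = 7·9·4·3 = 756 ≡ 2, so v_1 = 2^{−1} = 7 (mod 13).
  i = 2 (α = 4): (4−11)(4−2)(4−7)(4−8) = (−7)·2·(−3)·(−4) = −168 ≡ 1, so v_2 = 1^{−1} = 1 (mod 13).
  i = 3 (α = 2): (2−11)(2−4)(2−7)(2−8) = (−9)·(−2)·(−5)·(−6) = 540 ≡ 7, so v_3 = 7^{−1} = 2 (mod 13).
  i = 4 (α = 7): (7−11)(7−4)(7−2)(7−8) = (−4)·3·5·(−1) = 60 ≡ 8, so v_4 = 8^{−1} = 5 (mod 13).
  i = 5 (α = 8): (8−11)(8−4)(8−2)(8−7) = (−3)·4·6·1 = −72 ≡ 6, so v_5 = 6^{−1} = 11 (mod 13).
  v = [7, 1, 2, 5, 11].
Step 2: syndromes of r = [3, 1, 6, 6, 4] (all sums mod 13).
  S_0 = Σ v_i r_i = 7·3 + 1·1 + 2·6 + 5·6 + 11·4 = 108 ≡ 4.
  S_1 = Σ v_i α_i r_i = 7·11·3 + 1·4·1 + 2·2·6 + 5·7·6 + 11·8·4 = 821 ≡ 2.
  α_i^2 mod 13 = [4, 3, 4, 10, 12].
  S_2 = Σ v_i α_i^2 r_i = 7·4·3 + 1·3·1 + 2·4·6 + 5·10·6 + 11·12·4 = 963 ≡ 1.
  S = (4, 2, 1) ≠ 0, so r is not a codeword (an error is present).
Step 3: locate the error. For a single error e at position i, S_ℓ = v_i·e·α_i^ℓ, so α_err = S_1/S_0.
  S_0^{−1} = 4^{−1} = 10 (mod 13), so α_err = 2·10 = 20 ≡ 7 = α_4. Error position i = 4.
  Consistency check: S_2/S_1 = 1·7 = 7 ≡ 7 = α_err ✓ (single-error assumption holds).
Step 4: error magnitude e = S_0/v_4 = S_0·∏_{j≠4}(α_4 − α_j) = 4·8 = 32 ≡ 6 (mod 13).
Step 5: correct position 4: c_4 = r_4 − e = 6 − 6 ≡ 0 (mod 13). Hence c = [3, 1, 6, 0, 4].
  Check: interpolating c through the α_i gives m(x) = 11 + 4·x (degree < 2) with m(α_i) = c_i for every i, so c is indeed a codeword.


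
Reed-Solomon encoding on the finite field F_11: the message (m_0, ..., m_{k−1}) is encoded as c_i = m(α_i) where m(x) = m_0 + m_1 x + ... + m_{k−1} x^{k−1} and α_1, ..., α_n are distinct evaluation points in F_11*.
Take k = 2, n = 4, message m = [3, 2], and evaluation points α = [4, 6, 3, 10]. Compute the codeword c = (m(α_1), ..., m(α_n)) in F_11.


c = [0, 4, 9, 1]

Message polynomial: m(x) = 3 + 2·x (mod 11).
For each evaluation point α_i, compute m(α_i) mod 11:
  α_1 = 4: Horner steps 2 → 0, so m(4) = 0.
  α_2 = 6: Horner steps 2 → 4, so m(6) = 4.
  α_3 = 3: Horner steps 2 → 9, so m(3) = 9.
  α_4 = 10: Horner steps 2 → 1, so m(10) = 1.
Codeword c = [0, 4, 9, 1] ∈ F_11^4.


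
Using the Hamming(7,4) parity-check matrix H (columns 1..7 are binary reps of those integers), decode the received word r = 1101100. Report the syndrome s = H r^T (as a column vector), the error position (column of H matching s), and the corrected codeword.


s = (0, 1, 0)^T, error position = 2, corrected codeword c = 1001100

Compute s = H r^T mod 2 one row at a time:
  s_1 = 1 + 1 + 0 + 0 = 2 ≡ 0 (mod 2).
  s_2 = 1 + 0 + 0 + 0 = 1 ≡ 1 (mod 2).
  s_3 = 1 + 0 + 1 + 0 = 2 ≡ 0 (mod 2).
s = (0, 1, 0)^T — this equals column 2 of H (binary 010), so error is at position 2.
Correct: flip bit 2 of r = 1101100 to get c = 1001100.


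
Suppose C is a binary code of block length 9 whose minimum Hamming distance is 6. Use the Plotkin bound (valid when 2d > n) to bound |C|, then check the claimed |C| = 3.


Plotkin bound M ≤ 4; given |C| = 3 ≤ bound (satisfied).

Check applicability: 2d = 12, n = 9.
2d − n = 3 > 0, so Plotkin applies.
Compute d/(2d−n) = 6/3 ≈ 2.0000.
⌊d/(2d−n)⌋ = 2.
Plotkin bound: M ≤ 2·2 = 4.
Given |C| = 3, check: satisfied.
This |C| is below the Plotkin bound.


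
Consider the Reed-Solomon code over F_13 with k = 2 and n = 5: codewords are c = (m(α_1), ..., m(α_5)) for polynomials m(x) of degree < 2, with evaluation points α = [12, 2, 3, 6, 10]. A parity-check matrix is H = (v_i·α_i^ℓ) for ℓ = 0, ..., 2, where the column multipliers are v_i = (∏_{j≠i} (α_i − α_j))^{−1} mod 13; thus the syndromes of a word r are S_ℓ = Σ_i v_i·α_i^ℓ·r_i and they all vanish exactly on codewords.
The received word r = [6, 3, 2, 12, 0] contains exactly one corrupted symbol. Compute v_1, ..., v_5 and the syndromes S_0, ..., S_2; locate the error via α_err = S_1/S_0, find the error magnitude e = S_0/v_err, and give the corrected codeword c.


S = (10, 9, 12), error at position 5, error magnitude e = 5, c = [6, 3, 2, 12, 8].

Step 1: column multipliers v_i = (∏_{j≠i}(α_i − α_j))^{−1} mod 13.
  i = 1 (α = 12): (12−2)(12−3)(12−6)(12−10) = 10·9·6·2 = 1080 ≡ 1, so v_1 = 1^{−1} = 1 (mod 13).
  i = 2 (α = 2): (2−12)(2−3)(2−6)(2−10) = (−10)·(−1)·(−4)·(−8) = 320 ≡ 8, so v_2 = 8^{−1} = 5 (mod 13).
  i = 3 (α = 3): (3−12)(3−2)(3−6)(3−10) = (−9)·1·(−3)·(−7) = −189 ≡ 6, so v_3 = 6^{−1} = 11 (mod 13).
  i = 4 (α = 6): (6−12)(6−2)(6−3)(6−10) = (−6)·4·3·(−4) = 288 ≡ 2, so v_4 = 2^{−1} = 7 (mod 13).
  i = 5 (α = 10): (10−12)(10−2)(10−3)(10−6) = (−2)·8·7·4 = −448 ≡ 7, so v_5 = 7^{−1} = 2 (mod 13).
  v = [1, 5, 11, 7, 2].
Step 2: syndromes of r = [6, 3, 2, 12, 0] (all sums mod 13).
  S_0 = Σ v_i r_i = 1·6 + 5·3 + 11·2 + 7·12 + 2·0 = 127 ≡ 10.
  S_1 = Σ v_i α_i r_i = 1·12·6 + 5·2·3 + 11·3·2 + 7·6·12 + 2·10·0 = 672 ≡ 9.
  α_i^2 mod 13 = [1, 4, 9, 10, 9].
  S_2 = Σ v_i α_i^2 r_i = 1·1·6 + 5·4·3 + 11·9·2 + 7·10·12 + 2·9·0 = 1104 ≡ 12.
  S = (10, 9, 12) ≠ 0, so r is not a codeword (an error is present).
Step 3: locate the error. For a single error e at position i, S_ℓ = v_i·e·α_i^ℓ, so α_err = S_1/S_0.
  S_0^{−1} = 10^{−1} = 4 (mod 13), so α_err = 9·4 = 36 ≡ 10 = α_5. Error position i = 5.
  Consistency check: S_2/S_1 = 12·3 = 36 ≡ 10 = α_err ✓ (single-error assumption holds).
Step 4: error magnitude e = S_0/v_5 = S_0·∏_{j≠5}(α_5 − α_j) = 10·7 = 70 ≡ 5 (mod 13).
Step 5: correct position 5: c_5 = r_5 − e = 0 − 5 ≡ 8 (mod 13). Hence c = [6, 3, 2, 12, 8].
  Check: interpolating c through the α_i gives m(x) = 5 + 12·x (degree < 2) with m(α_i) = c_i for every i, so c is indeed a codeword.


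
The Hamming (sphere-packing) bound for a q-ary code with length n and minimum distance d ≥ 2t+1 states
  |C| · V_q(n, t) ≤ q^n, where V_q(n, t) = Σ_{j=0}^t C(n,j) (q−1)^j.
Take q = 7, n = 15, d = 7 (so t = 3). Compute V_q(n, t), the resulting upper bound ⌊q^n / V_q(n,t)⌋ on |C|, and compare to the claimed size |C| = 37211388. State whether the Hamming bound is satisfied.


V_q(n, t) = 102151, q^n = 4747561509943, Hamming bound = 46475918, |C| = 37211388 ≤ bound (satisfied).

Step 1: Compute V_q(n, t) = Σ_{j=0}^3 C(n, j) (q−1)^j.
  j = 0: C(15,0)·(6)^0 = 1·1 = 1.
  j = 1: C(15,1)·(6)^1 = 15·6 = 90.
  j = 2: C(15,2)·(6)^2 = 105·36 = 3780.
  j = 3: C(15,3)·(6)^3 = 455·216 = 98280.
  V_q(n, t) = 1 + 90 + 3780 + 98280 = 102151.
Step 2: q^n = 7^15 = 4747561509943.
Step 3: Hamming bound ⌊q^n / V_q(n,t)⌋ = ⌊4747561509943/102151⌋ = 46475918.
Step 4: Compare |C| = 37211388 to 46475918: satisfied.
The claimed |C| lies below the Hamming bound.


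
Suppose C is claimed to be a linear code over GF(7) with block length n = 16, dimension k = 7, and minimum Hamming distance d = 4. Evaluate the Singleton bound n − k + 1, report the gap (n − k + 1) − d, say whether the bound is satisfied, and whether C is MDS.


Singleton RHS = n − k + 1 = 10, slack = 6, bound satisfied, not MDS.

Singleton bound: d ≤ n − k + 1.
Here n = 16, k = 7, so n − k + 1 = 10.
Given d = 4, check d ≤ 10: YES.
Slack = (n − k + 1) − d = 6.
The code is NOT MDS (slack = 6 > 0).
Description: the claimed parameters are [16, 7, 4]_7; such a code would be non-MDS.


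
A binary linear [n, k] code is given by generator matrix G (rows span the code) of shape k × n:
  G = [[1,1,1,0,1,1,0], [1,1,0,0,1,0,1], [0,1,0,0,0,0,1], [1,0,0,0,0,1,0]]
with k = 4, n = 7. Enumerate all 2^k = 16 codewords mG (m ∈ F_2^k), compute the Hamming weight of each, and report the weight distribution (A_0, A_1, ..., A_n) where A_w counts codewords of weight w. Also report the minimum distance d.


Weight distribution: A_0 = 1, A_2 = 4, A_3 = 6, A_4 = 3, A_5 = 2. Minimum distance d = 2.

Enumerate all 2^4 = 16 messages m ∈ F_2^4.
For each, compute codeword c = mG in F_2^7, then tally its weight.
  m = 0000 → c = 0000000, weight = 0.
  m = 1000 → c = 1110110, weight = 5.
  m = 0100 → c = 1100101, weight = 4.
  m = 1100 → c = 0010011, weight = 3.
  m = 0010 → c = 0100001, weight = 2.
  m = 1010 → c = 1010111, weight = 5.
  m = 0110 → c = 1000100, weight = 2.
  m = 1110 → c = 0110010, weight = 3.
  m = 0001 → c = 1000010, weight = 2.
  m = 1001 → c = 0110100, weight = 3.
  m = 0101 → c = 0100111, weight = 4.
  m = 1101 → c = 1010001, weight = 3.
  m = 0011 → c = 1100011, weight = 4.
  m = 1011 → c = 0010101, weight = 3.
  m = 0111 → c = 0000110, weight = 2.
  m = 1111 → c = 1110000, weight = 3.
Tally weights:
  weight 0: 1 codewords.
  weight 2: 4 codewords.
  weight 3: 6 codewords.
  weight 4: 3 codewords.
  weight 5: 2 codewords.
Minimum distance d = smallest w > 0 with A_w > 0 = 2.
Sanity: Σ A_w = 16 = 2^4 = 16 ✓.


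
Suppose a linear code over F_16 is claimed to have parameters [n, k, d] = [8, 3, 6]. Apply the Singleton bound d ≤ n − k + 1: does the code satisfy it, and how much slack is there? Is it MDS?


Singleton RHS = n − k + 1 = 6, slack = 0, bound satisfied, MDS.

Singleton bound: d ≤ n − k + 1.
Here n = 8, k = 3, so n − k + 1 = 6.
Given d = 6, check d ≤ 6: YES.
Slack = (n − k + 1) − d = 0.
The code is MDS (slack = 0).
Description: the claimed parameters are [8, 3, 6]_16; such a code would be MDS (meets Singleton bound).


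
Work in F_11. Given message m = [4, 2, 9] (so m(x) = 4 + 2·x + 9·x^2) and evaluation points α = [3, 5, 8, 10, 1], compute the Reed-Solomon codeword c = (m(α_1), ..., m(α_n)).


c = [3, 8, 2, 0, 4]

Message polynomial: m(x) = 4 + 2·x + 9·x^2 (mod 11).
For each evaluation point α_i, compute m(α_i) mod 11:
  α_1 = 3: Horner steps 9 → 7 → 3, so m(3) = 3.
  α_2 = 5: Horner steps 9 → 3 → 8, so m(5) = 8.
  α_3 = 8: Horner steps 9 → 8 → 2, so m(8) = 2.
  α_4 = 10: Horner steps 9 → 4 → 0, so m(10) = 0.
  α_5 = 1: Horner steps 9 → 0 → 4, so m(1) = 4.
Codeword c = [3, 8, 2, 0, 4] ∈ F_11^5.


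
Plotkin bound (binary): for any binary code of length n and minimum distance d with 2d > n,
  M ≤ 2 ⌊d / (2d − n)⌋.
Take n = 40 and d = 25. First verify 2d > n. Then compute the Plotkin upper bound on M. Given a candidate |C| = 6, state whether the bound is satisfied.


Plotkin bound M ≤ 4; given |C| = 6 > bound (violated).

Check applicability: 2d = 50, n = 40.
2d − n = 10 > 0, so Plotkin applies.
Compute d/(2d−n) = 25/10 ≈ 2.5000.
⌊d/(2d−n)⌋ = 2.
Plotkin bound: M ≤ 2·2 = 4.
Given |C| = 6, check: VIOLATED.
This |C| is above the Plotkin bound, so no binary code with n = 40, d = 25 and 6 codewords exists.


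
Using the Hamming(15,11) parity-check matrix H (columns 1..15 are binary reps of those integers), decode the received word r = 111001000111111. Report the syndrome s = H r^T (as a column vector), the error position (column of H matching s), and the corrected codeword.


s = (0, 1, 1, 1)^T, error position = 7, corrected codeword c = 111001100111111

Compute s = H r^T mod 2 one row at a time:
  s_1 = 0 + 0 + 1 + 1 + 1 + 1 + 1 + 1 = 6 ≡ 0 (mod 2).
  s_2 = 0 + 0 + 1 + 0 + 1 + 1 + 1 + 1 = 5 ≡ 1 (mod 2).
  s_3 = 1 + 1 + 1 + 0 + 1 + 1 + 1 + 1 = 7 ≡ 1 (mod 2).
  s_4 = 1 + 1 + 0 + 0 + 0 + 1 + 1 + 1 = 5 ≡ 1 (mod 2).
s = (0, 1, 1, 1)^T — this equals column 7 of H (binary 0111), so error is at position 7.
Correct: flip bit 7 of r = 111001000111111 to get c = 111001100111111.


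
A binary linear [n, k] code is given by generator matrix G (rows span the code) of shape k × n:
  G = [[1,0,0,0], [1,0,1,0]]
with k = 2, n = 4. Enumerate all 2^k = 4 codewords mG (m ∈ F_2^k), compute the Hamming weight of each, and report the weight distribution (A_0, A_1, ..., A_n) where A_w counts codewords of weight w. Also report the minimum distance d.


Weight distribution: A_0 = 1, A_1 = 2, A_2 = 1. Minimum distance d = 1.

Enumerate all 2^2 = 4 messages m ∈ F_2^2.
For each, compute codeword c = mG in F_2^4, then tally its weight.
  m = 00 → c = 0000, weight = 0.
  m = 10 → c = 1000, weight = 1.
  m = 01 → c = 1010, weight = 2.
  m = 11 → c = 0010, weight = 1.
Tally weights:
  weight 0: 1 codewords.
  weight 1: 2 codewords.
  weight 2: 1 codewords.
Minimum distance d = smallest w > 0 with A_w > 0 = 1.
Sanity: Σ A_w = 4 = 2^2 = 4 ✓.


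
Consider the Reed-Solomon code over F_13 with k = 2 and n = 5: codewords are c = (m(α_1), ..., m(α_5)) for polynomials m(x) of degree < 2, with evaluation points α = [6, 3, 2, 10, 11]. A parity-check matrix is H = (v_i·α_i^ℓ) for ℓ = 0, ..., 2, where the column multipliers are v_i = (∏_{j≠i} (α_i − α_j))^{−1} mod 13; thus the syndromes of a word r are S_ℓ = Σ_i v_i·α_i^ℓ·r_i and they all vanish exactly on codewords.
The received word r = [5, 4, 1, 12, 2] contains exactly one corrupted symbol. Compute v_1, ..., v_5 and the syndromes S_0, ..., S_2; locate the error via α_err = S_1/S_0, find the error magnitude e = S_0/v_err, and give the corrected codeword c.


S = (3, 5, 4), error at position 1, error magnitude e = 5, c = [0, 4, 1, 12, 2].

Step 1: column multipliers v_i = (∏_{j≠i}(α_i − α_j))^{−1} mod 13.
  i = 1 (α = 6): (6−3)(6−2)(6−10)(6−11) = 3·4·(−4)·(−5) = 240 ≡ 6, so v_1 = 6^{−1} = 11 (mod 13).
  i = 2 (α = 3): (3−6)(3−2)(3−10)(3−11) = (−3)·1·(−7)·(−8) = −168 ≡ 1, so v_2 = 1^{−1} = 1 (mod 13).
  i = 3 (α = 2): (2−6)(2−3)(2−10)(2−11) = (−4)·(−1)·(−8)·(−9) = 288 ≡ 2, so v_3 = 2^{−1} = 7 (mod 13).
  i = 4 (α = 10): (10−6)(10−3)(10−2)(10−11) = 4·7·8·(−1) = −224 ≡ 10, so v_4 = 10^{−1} = 4 (mod 13).
  i = 5 (α = 11): (11−6)(11−3)(11−2)(11−10) = 5·8·9·1 = 360 ≡ 9, so v_5 = 9^{−1} = 3 (mod 13).
  v = [11, 1, 7, 4, 3].
Step 2: syndromes of r = [5, 4, 1, 12, 2] (all sums mod 13).
  S_0 = Σ v_i r_i = 11·5 + 1·4 + 7·1 + 4·12 + 3·2 = 120 ≡ 3.
  S_1 = Σ v_i α_i r_i = 11·6·5 + 1·3·4 + 7·2·1 + 4·10·12 + 3·11·2 = 902 ≡ 5.
  α_i^2 mod 13 = [10, 9, 4, 9, 4].
  S_2 = Σ v_i α_i^2 r_i = 11·10·5 + 1·9·4 + 7·4·1 + 4·9·12 + 3·4·2 = 1070 ≡ 4.
  S = (3, 5, 4) ≠ 0, so r is not a codeword (an error is present).
Step 3: locate the error. For a single error e at position i, S_ℓ = v_i·e·α_i^ℓ, so α_err = S_1/S_0.
  S_0^{−1} = 3^{−1} = 9 (mod 13), so α_err = 5·9 = 45 ≡ 6 = α_1. Error position i = 1.
  Consistency check: S_2/S_1 = 4·8 = 32 ≡ 6 = α_err ✓ (single-error assumption holds).
Step 4: error magnitude e = S_0/v_1 = S_0·∏_{j≠1}(α_1 − α_j) = 3·6 = 18 ≡ 5 (mod 13).
Step 5: correct position 1: c_1 = r_1 − e = 5 − 5 ≡ 0 (mod 13). Hence c = [0, 4, 1, 12, 2].
  Check: interpolating c through the α_i gives m(x) = 8 + 3·x (degree < 2) with m(α_i) = c_i for every i, so c is indeed a codeword.


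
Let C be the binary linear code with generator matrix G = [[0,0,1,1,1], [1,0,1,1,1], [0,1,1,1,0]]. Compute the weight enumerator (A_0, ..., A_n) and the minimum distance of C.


Weight distribution: A_0 = 1, A_1 = 1, A_2 = 1, A_3 = 3, A_4 = 2. Minimum distance d = 1.

Enumerate all 2^3 = 8 messages m ∈ F_2^3.
For each, compute codeword c = mG in F_2^5, then tally its weight.
  m = 000 → c = 00000, weight = 0.
  m = 100 → c = 00111, weight = 3.
  m = 010 → c = 10111, weight = 4.
  m = 110 → c = 10000, weight = 1.
  m = 001 → c = 01110, weight = 3.
  m = 101 → c = 01001, weight = 2.
  m = 011 → c = 11001, weight = 3.
  m = 111 → c = 11110, weight = 4.
Tally weights:
  weight 0: 1 codewords.
  weight 1: 1 codewords.
  weight 2: 1 codewords.
  weight 3: 3 codewords.
  weight 4: 2 codewords.
Minimum distance d = smallest w > 0 with A_w > 0 = 1.
Sanity: Σ A_w = 8 = 2^3 = 8 ✓.


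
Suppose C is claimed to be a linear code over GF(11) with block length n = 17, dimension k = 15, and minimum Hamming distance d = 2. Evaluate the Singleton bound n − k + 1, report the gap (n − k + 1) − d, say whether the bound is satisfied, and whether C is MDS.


Singleton RHS = n − k + 1 = 3, slack = 1, bound satisfied, not MDS.

Singleton bound: d ≤ n − k + 1.
Here n = 17, k = 15, so n − k + 1 = 3.
Given d = 2, check d ≤ 3: YES.
Slack = (n − k + 1) − d = 1.
The code is NOT MDS (slack = 1 > 0).
Description: the claimed parameters are [17, 15, 2]_11; such a code would be non-MDS.


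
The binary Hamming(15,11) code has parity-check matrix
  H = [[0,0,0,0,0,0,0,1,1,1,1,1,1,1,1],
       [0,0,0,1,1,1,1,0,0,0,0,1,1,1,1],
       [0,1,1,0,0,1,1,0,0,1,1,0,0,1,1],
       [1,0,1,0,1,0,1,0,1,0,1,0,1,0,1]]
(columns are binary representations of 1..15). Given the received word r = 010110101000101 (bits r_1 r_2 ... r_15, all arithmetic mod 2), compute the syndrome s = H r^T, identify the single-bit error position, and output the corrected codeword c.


s = (1, 1, 1, 1)^T, error position = 15, corrected codeword c = 010110101000100

Compute s = H r^T mod 2 one row at a time:
  s_1 = 0 + 1 + 0 + 0 + 0 + 1 + 0 + 1 = 3 ≡ 1 (mod 2).
  s_2 = 1 + 1 + 0 + 1 + 0 + 1 + 0 + 1 = 5 ≡ 1 (mod 2).
  s_3 = 1 + 0 + 0 + 1 + 0 + 0 + 0 + 1 = 3 ≡ 1 (mod 2).
  s_4 = 0 + 0 + 1 + 1 + 1 + 0 + 1 + 1 = 5 ≡ 1 (mod 2).
s = (1, 1, 1, 1)^T — this equals column 15 of H (binary 1111), so error is at position 15.
Correct: flip bit 15 of r = 010110101000101 to get c = 010110101000100.


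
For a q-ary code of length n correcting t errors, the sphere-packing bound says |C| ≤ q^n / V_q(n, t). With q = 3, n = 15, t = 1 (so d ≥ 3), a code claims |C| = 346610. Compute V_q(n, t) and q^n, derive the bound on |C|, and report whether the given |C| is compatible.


V_q(n, t) = 31, q^n = 14348907, Hamming bound = 462867, |C| = 346610 ≤ bound (satisfied).

Step 1: Compute V_q(n, t) = Σ_{j=0}^1 C(n, j) (q−1)^j.
  j = 0: C(15,0)·(2)^0 = 1·1 = 1.
  j = 1: C(15,1)·(2)^1 = 15·2 = 30.
  V_q(n, t) = 1 + 30 = 31.
Step 2: q^n = 3^15 = 14348907.
Step 3: Hamming bound ⌊q^n / V_q(n,t)⌋ = ⌊14348907/31⌋ = 462867.
Step 4: Compare |C| = 346610 to 462867: satisfied.
The claimed |C| lies below the Hamming bound.


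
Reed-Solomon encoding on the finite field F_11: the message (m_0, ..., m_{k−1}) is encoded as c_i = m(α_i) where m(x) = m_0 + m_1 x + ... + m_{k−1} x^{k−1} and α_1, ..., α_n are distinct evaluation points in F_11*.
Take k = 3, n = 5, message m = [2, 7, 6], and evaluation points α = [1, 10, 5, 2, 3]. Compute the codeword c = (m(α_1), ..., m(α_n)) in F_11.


c = [4, 1, 0, 7, 0]

Message polynomial: m(x) = 2 + 7·x + 6·x^2 (mod 11).
For each evaluation point α_i, compute m(α_i) mod 11:
  α_1 = 1: Horner steps 6 → 2 → 4, so m(1) = 4.
  α_2 = 10: Horner steps 6 → 1 → 1, so m(10) = 1.
  α_3 = 5: Horner steps 6 → 4 → 0, so m(5) = 0.
  α_4 = 2: Horner steps 6 → 8 → 7, so m(2) = 7.
  α_5 = 3: Horner steps 6 → 3 → 0, so m(3) = 0.
Codeword c = [4, 1, 0, 7, 0] ∈ F_11^5.


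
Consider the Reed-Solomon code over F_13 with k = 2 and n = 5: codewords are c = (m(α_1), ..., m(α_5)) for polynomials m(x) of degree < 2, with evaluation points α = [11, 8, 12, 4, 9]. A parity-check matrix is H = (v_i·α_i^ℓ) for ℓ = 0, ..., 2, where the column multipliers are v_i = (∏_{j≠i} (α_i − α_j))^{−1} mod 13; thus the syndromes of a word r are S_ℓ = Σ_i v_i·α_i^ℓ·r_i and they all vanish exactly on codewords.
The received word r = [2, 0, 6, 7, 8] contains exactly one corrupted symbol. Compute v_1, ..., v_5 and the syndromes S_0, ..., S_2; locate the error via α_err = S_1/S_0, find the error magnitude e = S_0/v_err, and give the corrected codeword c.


S = (3, 7, 12), error at position 1, error magnitude e = 4, c = [11, 0, 6, 7, 8].

Step 1: column multipliers v_i = (∏_{j≠i}(α_i − α_j))^{−1} mod 13.
  i = 1 (α = 11): (11−8)(11−12)(11−4)(11−9) = 3·(−1)·7·2 = −42 ≡ 10, so v_1 = 10^{−1} = 4 (mod 13).
  i = 2 (α = 8): (8−11)(8−12)(8−4)(8−9) = (−3)·(−4)·4·(−1) = −48 ≡ 4, so v_2 = 4^{−1} = 10 (mod 13).
  i = 3 (α = 12): (12−11)(12−8)(12−4)(12−9) = 1·4·8·3 = 96 ≡ 5, so v_3 = 5^{−1} = 8 (mod 13).
  i = 4 (α = 4): (4−11)(4−8)(4−12)(4−9) = (−7)·(−4)·(−8)·(−5) = 1120 ≡ 2, so v_4 = 2^{−1} = 7 (mod 13).
  i = 5 (α = 9): (9−11)(9−8)(9−12)(9−4) = (−2)·1·(−3)·5 = 30 ≡ 4, so v_5 = 4^{−1} = 10 (mod 13).
  v = [4, 10, 8, 7, 10].
Step 2: syndromes of r = [2, 0, 6, 7, 8] (all sums mod 13).
  S_0 = Σ v_i r_i = 4·2 + 10·0 + 8·6 + 7·7 + 10·8 = 185 ≡ 3.
  S_1 = Σ v_i α_i r_i = 4·11·2 + 10·8·0 + 8·12·6 + 7·4·7 + 10·9·8 = 1580 ≡ 7.
  α_i^2 mod 13 = [4, 12, 1, 3, 3].
  S_2 = Σ v_i α_i^2 r_i = 4·4·2 + 10·12·0 + 8·1·6 + 7·3·7 + 10·3·8 = 467 ≡ 12.
  S = (3, 7, 12) ≠ 0, so r is not a codeword (an error is present).
Step 3: locate the error. For a single error e at position i, S_ℓ = v_i·e·α_i^ℓ, so α_err = S_1/S_0.
  S_0^{−1} = 3^{−1} = 9 (mod 13), so α_err = 7·9 = 63 ≡ 11 = α_1. Error position i = 1.
  Consistency check: S_2/S_1 = 12·2 = 24 ≡ 11 = α_err ✓ (single-error assumption holds).
Step 4: error magnitude e = S_0/v_1 = S_0·∏_{j≠1}(α_1 − α_j) = 3·10 = 30 ≡ 4 (mod 13).
Step 5: correct position 1: c_1 = r_1 − e = 2 − 4 ≡ 11 (mod 13). Hence c = [11, 0, 6, 7, 8].
  Check: interpolating c through the α_i gives m(x) = 1 + 8·x (degree < 2) with m(α_i) = c_i for every i, so c is indeed a codeword.


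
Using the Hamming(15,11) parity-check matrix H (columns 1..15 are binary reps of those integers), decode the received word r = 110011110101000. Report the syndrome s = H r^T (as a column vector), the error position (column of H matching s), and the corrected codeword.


s = (1, 0, 0, 1)^T, error position = 9, corrected codeword c = 110011111101000

Compute s = H r^T mod 2 one row at a time:
  s_1 = 1 + 0 + 1 + 0 + 1 + 0 + 0 + 0 = 3 ≡ 1 (mod 2).
  s_2 = 0 + 1 + 1 + 1 + 1 + 0 + 0 + 0 = 4 ≡ 0 (mod 2).
  s_3 = 1 + 0 + 1 + 1 + 1 + 0 + 0 + 0 = 4 ≡ 0 (mod 2).
  s_4 = 1 + 0 + 1 + 1 + 0 + 0 + 0 + 0 = 3 ≡ 1 (mod 2).
s = (1, 0, 0, 1)^T — this equals column 9 of H (binary 1001), so error is at position 9.
Correct: flip bit 9 of r = 110011110101000 to get c = 110011111101000.


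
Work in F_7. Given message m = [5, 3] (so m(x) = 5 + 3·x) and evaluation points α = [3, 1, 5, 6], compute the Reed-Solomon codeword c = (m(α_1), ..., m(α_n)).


c = [0, 1, 6, 2]

Message polynomial: m(x) = 5 + 3·x (mod 7).
For each evaluation point α_i, compute m(α_i) mod 7:
  α_1 = 3: Horner steps 3 → 0, so m(3) = 0.
  α_2 = 1: Horner steps 3 → 1, so m(1) = 1.
  α_3 = 5: Horner steps 3 → 6, so m(5) = 6.
  α_4 = 6: Horner steps 3 → 2, so m(6) = 2.
Codeword c = [0, 1, 6, 2] ∈ F_7^4.


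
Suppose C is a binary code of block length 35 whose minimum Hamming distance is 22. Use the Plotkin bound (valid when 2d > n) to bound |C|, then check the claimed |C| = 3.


Plotkin bound M ≤ 4; given |C| = 3 ≤ bound (satisfied).

Check applicability: 2d = 44, n = 35.
2d − n = 9 > 0, so Plotkin applies.
Compute d/(2d−n) = 22/9 ≈ 2.4444.
⌊d/(2d−n)⌋ = 2.
Plotkin bound: M ≤ 2·2 = 4.
Given |C| = 3, check: satisfied.
This |C| is below the Plotkin bound.


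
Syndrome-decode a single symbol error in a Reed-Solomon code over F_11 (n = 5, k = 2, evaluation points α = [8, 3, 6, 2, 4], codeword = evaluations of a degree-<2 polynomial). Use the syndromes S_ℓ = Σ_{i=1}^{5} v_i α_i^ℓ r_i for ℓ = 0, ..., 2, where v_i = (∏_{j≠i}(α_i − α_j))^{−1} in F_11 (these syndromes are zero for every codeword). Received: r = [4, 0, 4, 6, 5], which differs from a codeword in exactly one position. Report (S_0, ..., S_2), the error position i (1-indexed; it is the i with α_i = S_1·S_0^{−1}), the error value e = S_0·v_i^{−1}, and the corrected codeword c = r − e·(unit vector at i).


S = (5, 7, 1), error at position 1, error magnitude e = 1, c = [3, 0, 4, 6, 5].

Step 1: column multipliers v_i = (∏_{j≠i}(α_i − α_j))^{−1} mod 11.
  i = 1 (α = 8): (8−3)(8−6)(8−2)(8−4) = 5·2·6·4 = 240 ≡ 9, so v_1 = 9^{−1} = 5 (mod 11).
  i = 2 (α = 3): (3−8)(3−6)(3−2)(3−4) = (−5)·(−3)·1·(−1) = −15 ≡ 7, so v_2 = 7^{−1} = 8 (mod 11).
  i = 3 (α = 6): (6−8)(6−3)(6−2)(6−4) = (−2)·3·4·2 = −48 ≡ 7, so v_3 = 7^{−1} = 8 (mod 11).
  i = 4 (α = 2): (2−8)(2−3)(2−6)(2−4) = (−6)·(−1)·(−4)·(−2) = 48 ≡ 4, so v_4 = 4^{−1} = 3 (mod 11).
  i = 5 (α = 4): (4−8)(4−3)(4−6)(4−2) = (−4)·1·(−2)·2 = 16 ≡ 5, so v_5 = 5^{−1} = 9 (mod 11).
  v = [5, 8, 8, 3, 9].
Step 2: syndromes of r = [4, 0, 4, 6, 5] (all sums mod 11).
  S_0 = Σ v_i r_i = 5·4 + 8·0 + 8·4 + 3·6 + 9·5 = 115 ≡ 5.
  S_1 = Σ v_i α_i r_i = 5·8·4 + 8·3·0 + 8·6·4 + 3·2·6 + 9·4·5 = 568 ≡ 7.
  α_i^2 mod 11 = [9, 9, 3, 4, 5].
  S_2 = Σ v_i α_i^2 r_i = 5·9·4 + 8·9·0 + 8·3·4 + 3·4·6 + 9·5·5 = 573 ≡ 1.
  S = (5, 7, 1) ≠ 0, so r is not a codeword (an error is present).
Step 3: locate the error. For a single error e at position i, S_ℓ = v_i·e·α_i^ℓ, so α_err = S_1/S_0.
  S_0^{−1} = 5^{−1} = 9 (mod 11), so α_err = 7·9 = 63 ≡ 8 = α_1. Error position i = 1.
  Consistency check: S_2/S_1 = 1·8 = 8 ≡ 8 = α_err ✓ (single-error assumption holds).
Step 4: error magnitude e = S_0/v_1 = S_0·∏_{j≠1}(α_1 − α_j) = 5·9 = 45 ≡ 1 (mod 11).
Step 5: correct position 1: c_1 = r_1 − e = 4 − 1 ≡ 3 (mod 11). Hence c = [3, 0, 4, 6, 5].
  Check: interpolating c through the α_i gives m(x) = 7 + 5·x (degree < 2) with m(α_i) = c_i for every i, so c is indeed a codeword.


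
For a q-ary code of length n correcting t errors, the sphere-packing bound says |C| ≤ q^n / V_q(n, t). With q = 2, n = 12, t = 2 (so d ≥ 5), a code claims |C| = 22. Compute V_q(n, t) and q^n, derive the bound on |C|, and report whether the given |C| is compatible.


V_q(n, t) = 79, q^n = 4096, Hamming bound = 51, |C| = 22 ≤ bound (satisfied).

Step 1: Compute V_q(n, t) = Σ_{j=0}^2 C(n, j) (q−1)^j.
  j = 0: C(12,0)·(1)^0 = 1·1 = 1.
  j = 1: C(12,1)·(1)^1 = 12·1 = 12.
  j = 2: C(12,2)·(1)^2 = 66·1 = 66.
  V_q(n, t) = 1 + 12 + 66 = 79.
Step 2: q^n = 2^12 = 4096.
Step 3: Hamming bound ⌊q^n / V_q(n,t)⌋ = ⌊4096/79⌋ = 51.
Step 4: Compare |C| = 22 to 51: satisfied.
The claimed |C| lies below the Hamming bound.


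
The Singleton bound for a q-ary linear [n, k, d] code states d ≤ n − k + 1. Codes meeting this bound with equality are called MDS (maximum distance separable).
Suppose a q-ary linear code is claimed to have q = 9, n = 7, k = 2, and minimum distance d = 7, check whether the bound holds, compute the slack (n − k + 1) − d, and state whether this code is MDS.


Singleton RHS = n − k + 1 = 6, slack = -1, bound violated (no such code; not MDS).

Singleton bound: d ≤ n − k + 1.
Here n = 7, k = 2, so n − k + 1 = 6.
Given d = 7, check d ≤ 6: NO.
Slack = (n − k + 1) − d = -1.
The slack is negative: d = 7 exceeds n − k + 1 = 6 by 1, so the Singleton bound is violated and no linear [7, 2, 7]_9 code can exist. In particular it is not MDS (MDS requires d = n − k + 1 exactly).
Description: the claimed parameters are [7, 2, 7]_9; such a code would be impossible (violates the Singleton bound).


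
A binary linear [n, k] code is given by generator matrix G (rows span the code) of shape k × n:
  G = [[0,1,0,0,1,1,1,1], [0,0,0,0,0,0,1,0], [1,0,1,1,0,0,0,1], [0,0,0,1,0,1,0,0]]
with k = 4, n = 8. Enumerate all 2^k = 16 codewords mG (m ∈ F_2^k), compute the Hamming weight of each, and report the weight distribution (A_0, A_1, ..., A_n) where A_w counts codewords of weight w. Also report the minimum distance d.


Weight distribution: A_0 = 1, A_1 = 1, A_2 = 1, A_3 = 1, A_4 = 5, A_5 = 5, A_6 = 1, A_7 = 1. Minimum distance d = 1.

Enumerate all 2^4 = 16 messages m ∈ F_2^4.
For each, compute codeword c = mG in F_2^8, then tally its weight.
  m = 0000 → c = 00000000, weight = 0.
  m = 1000 → c = 01001111, weight = 5.
  m = 0100 → c = 00000010, weight = 1.
  m = 1100 → c = 01001101, weight = 4.
  m = 0010 → c = 10110001, weight = 4.
  m = 1010 → c = 11111110, weight = 7.
  m = 0110 → c = 10110011, weight = 5.
  m = 1110 → c = 11111100, weight = 6.
  m = 0001 → c = 00010100, weight = 2.
  m = 1001 → c = 01011011, weight = 5.
  m = 0101 → c = 00010110, weight = 3.
  m = 1101 → c = 01011001, weight = 4.
  m = 0011 → c = 10100101, weight = 4.
  m = 1011 → c = 11101010, weight = 5.
  m = 0111 → c = 10100111, weight = 5.
  m = 1111 → c = 11101000, weight = 4.
Tally weights:
  weight 0: 1 codewords.
  weight 1: 1 codewords.
  weight 2: 1 codewords.
  weight 3: 1 codewords.
  weight 4: 5 codewords.
  weight 5: 5 codewords.
  weight 6: 1 codewords.
  weight 7: 1 codewords.
Minimum distance d = smallest w > 0 with A_w > 0 = 1.
Sanity: Σ A_w = 16 = 2^4 = 16 ✓.


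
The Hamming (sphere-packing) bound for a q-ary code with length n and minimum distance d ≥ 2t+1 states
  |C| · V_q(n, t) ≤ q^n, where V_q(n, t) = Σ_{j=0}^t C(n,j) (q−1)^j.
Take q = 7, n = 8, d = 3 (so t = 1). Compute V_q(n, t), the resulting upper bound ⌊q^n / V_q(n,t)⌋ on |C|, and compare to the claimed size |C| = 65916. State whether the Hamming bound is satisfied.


V_q(n, t) = 49, q^n = 5764801, Hamming bound = 117649, |C| = 65916 ≤ bound (satisfied).

Step 1: Compute V_q(n, t) = Σ_{j=0}^1 C(n, j) (q−1)^j.
  j = 0: C(8,0)·(6)^0 = 1·1 = 1.
  j = 1: C(8,1)·(6)^1 = 8·6 = 48.
  V_q(n, t) = 1 + 48 = 49.
Step 2: q^n = 7^8 = 5764801.
Step 3: Hamming bound ⌊q^n / V_q(n,t)⌋ = ⌊5764801/49⌋ = 117649.
Step 4: Compare |C| = 65916 to 117649: satisfied.
The claimed |C| lies below the Hamming bound.


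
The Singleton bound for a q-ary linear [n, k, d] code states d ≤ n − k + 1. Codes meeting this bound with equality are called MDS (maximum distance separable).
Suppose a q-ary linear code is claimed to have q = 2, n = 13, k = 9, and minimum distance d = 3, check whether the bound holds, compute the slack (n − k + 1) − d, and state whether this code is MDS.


Singleton RHS = n − k + 1 = 5, slack = 2, bound satisfied, not MDS.

Singleton bound: d ≤ n − k + 1.
Here n = 13, k = 9, so n − k + 1 = 5.
Given d = 3, check d ≤ 5: YES.
Slack = (n − k + 1) − d = 2.
The code is NOT MDS (slack = 2 > 0).
Description: the claimed parameters are [13, 9, 3]_2; such a code would be non-MDS.


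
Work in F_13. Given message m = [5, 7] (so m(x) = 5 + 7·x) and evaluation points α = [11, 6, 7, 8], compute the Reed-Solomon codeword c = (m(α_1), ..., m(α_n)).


c = [4, 8, 2, 9]

Message polynomial: m(x) = 5 + 7·x (mod 13).
For each evaluation point α_i, compute m(α_i) mod 13:
  α_1 = 11: Horner steps 7 → 4, so m(11) = 4.
  α_2 = 6: Horner steps 7 → 8, so m(6) = 8.
  α_3 = 7: Horner steps 7 → 2, so m(7) = 2.
  α_4 = 8: Horner steps 7 → 9, so m(8) = 9.
Codeword c = [4, 8, 2, 9] ∈ F_13^4.


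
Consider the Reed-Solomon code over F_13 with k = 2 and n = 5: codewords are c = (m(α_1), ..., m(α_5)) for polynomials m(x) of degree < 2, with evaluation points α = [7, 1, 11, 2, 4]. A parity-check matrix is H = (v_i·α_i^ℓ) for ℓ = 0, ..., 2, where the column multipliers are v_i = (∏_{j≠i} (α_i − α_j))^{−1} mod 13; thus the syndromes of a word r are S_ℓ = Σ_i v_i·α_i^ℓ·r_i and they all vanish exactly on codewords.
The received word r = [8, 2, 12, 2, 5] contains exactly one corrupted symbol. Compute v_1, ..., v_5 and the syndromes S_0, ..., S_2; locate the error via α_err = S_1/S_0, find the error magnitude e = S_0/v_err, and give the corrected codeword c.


S = (12, 11, 9), error at position 4, error magnitude e = 12, c = [8, 2, 12, 3, 5].

Step 1: column multipliers v_i = (∏_{j≠i}(α_i − α_j))^{−1} mod 13.
  i = 1 (α = 7): (7−1)(7−11)(7−2)(7−4) = 6·(−4)·5·3 = −360 ≡ 4, so v_1 = 4^{−1} = 10 (mod 13).
  i = 2 (α = 1): (1−7)(1−11)(1−2)(1−4) = (−6)·(−10)·(−1)·(−3) = 180 ≡ 11, so v_2 = 11^{−1} = 6 (mod 13).
  i = 3 (α = 11): (11−7)(11−1)(11−2)(11−4) = 4·10·9·7 = 2520 ≡ 11, so v_3 = 11^{−1} = 6 (mod 13).
  i = 4 (α = 2): (2−7)(2−1)(2−11)(2−4) = (−5)·1·(−9)·(−2) = −90 ≡ 1, so v_4 = 1^{−1} = 1 (mod 13).
  i = 5 (α = 4): (4−7)(4−1)(4−11)(4−2) = (−3)·3·(−7)·2 = 126 ≡ 9, so v_5 = 9^{−1} = 3 (mod 13).
  v = [10, 6, 6, 1, 3].
Step 2: syndromes of r = [8, 2, 12, 2, 5] (all sums mod 13).
  S_0 = Σ v_i r_i = 10·8 + 6·2 + 6·12 + 1·2 + 3·5 = 181 ≡ 12.
  S_1 = Σ v_i α_i r_i = 10·7·8 + 6·1·2 + 6·11·12 + 1·2·2 + 3·4·5 = 1428 ≡ 11.
  α_i^2 mod 13 = [10, 1, 4, 4, 3].
  S_2 = Σ v_i α_i^2 r_i = 10·10·8 + 6·1·2 + 6·4·12 + 1·4·2 + 3·3·5 = 1153 ≡ 9.
  S = (12, 11, 9) ≠ 0, so r is not a codeword (an error is present).
Step 3: locate the error. For a single error e at position i, S_ℓ = v_i·e·α_i^ℓ, so α_err = S_1/S_0.
  S_0^{−1} = 12^{−1} = 12 (mod 13), so α_err = 11·12 = 132 ≡ 2 = α_4. Error position i = 4.
  Consistency check: S_2/S_1 = 9·6 = 54 ≡ 2 = α_err ✓ (single-error assumption holds).
Step 4: error magnitude e = S_0/v_4 = S_0·∏_{j≠4}(α_4 − α_j) = 12·1 = 12 ≡ 12 (mod 13).
Step 5: correct position 4: c_4 = r_4 − e = 2 − 12 ≡ 3 (mod 13). Hence c = [8, 2, 12, 3, 5].
  Check: interpolating c through the α_i gives m(x) = 1 + 1·x (degree < 2) with m(α_i) = c_i for every i, so c is indeed a codeword.


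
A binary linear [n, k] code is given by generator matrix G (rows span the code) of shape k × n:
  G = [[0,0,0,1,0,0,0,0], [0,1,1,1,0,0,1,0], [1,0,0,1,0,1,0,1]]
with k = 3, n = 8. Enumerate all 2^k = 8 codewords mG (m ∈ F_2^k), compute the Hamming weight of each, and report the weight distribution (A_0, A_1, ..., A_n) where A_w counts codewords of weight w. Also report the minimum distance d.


Weight distribution: A_0 = 1, A_1 = 1, A_3 = 2, A_4 = 2, A_6 = 1, A_7 = 1. Minimum distance d = 1.

Enumerate all 2^3 = 8 messages m ∈ F_2^3.
For each, compute codeword c = mG in F_2^8, then tally its weight.
  m = 000 → c = 00000000, weight = 0.
  m = 100 → c = 00010000, weight = 1.
  m = 010 → c = 01110010, weight = 4.
  m = 110 → c = 01100010, weight = 3.
  m = 001 → c = 10010101, weight = 4.
  m = 101 → c = 10000101, weight = 3.
  m = 011 → c = 11100111, weight = 6.
  m = 111 → c = 11110111, weight = 7.
Tally weights:
  weight 0: 1 codewords.
  weight 1: 1 codewords.
  weight 3: 2 codewords.
  weight 4: 2 codewords.
  weight 6: 1 codewords.
  weight 7: 1 codewords.
Minimum distance d = smallest w > 0 with A_w > 0 = 1.
Sanity: Σ A_w = 8 = 2^3 = 8 ✓.


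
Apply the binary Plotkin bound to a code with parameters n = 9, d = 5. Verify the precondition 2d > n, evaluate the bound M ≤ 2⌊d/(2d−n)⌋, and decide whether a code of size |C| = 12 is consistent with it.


Plotkin bound M ≤ 10; given |C| = 12 > bound (violated).

Check applicability: 2d = 10, n = 9.
2d − n = 1 > 0, so Plotkin applies.
Compute d/(2d−n) = 5/1 ≈ 5.0000.
⌊d/(2d−n)⌋ = 5.
Plotkin bound: M ≤ 2·5 = 10.
Given |C| = 12, check: VIOLATED.
This |C| is above the Plotkin bound, so no binary code with n = 9, d = 5 and 12 codewords exists.


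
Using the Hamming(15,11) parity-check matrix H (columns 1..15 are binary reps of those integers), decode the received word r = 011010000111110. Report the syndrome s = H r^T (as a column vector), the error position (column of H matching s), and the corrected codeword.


s = (1, 0, 1, 0)^T, error position = 10, corrected codeword c = 011010000011110

Compute s = H r^T mod 2 one row at a time:
  s_1 = 0 + 0 + 1 + 1 + 1 + 1 + 1 + 0 = 5 ≡ 1 (mod 2).
  s_2 = 0 + 1 + 0 + 0 + 1 + 1 + 1 + 0 = 4 ≡ 0 (mod 2).
  s_3 = 1 + 1 + 0 + 0 + 1 + 1 + 1 + 0 = 5 ≡ 1 (mod 2).
  s_4 = 0 + 1 + 1 + 0 + 0 + 1 + 1 + 0 = 4 ≡ 0 (mod 2).
s = (1, 0, 1, 0)^T — this equals column 10 of H (binary 1010), so error is at position 10.
Correct: flip bit 10 of r = 011010000111110 to get c = 011010000011110.
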